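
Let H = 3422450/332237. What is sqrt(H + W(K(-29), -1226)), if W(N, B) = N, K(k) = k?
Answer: I*sqrt(2063996780251)/332237 ≈ 4.3242*I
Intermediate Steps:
H = 3422450/332237 (H = 3422450*(1/332237) = 3422450/332237 ≈ 10.301)
sqrt(H + W(K(-29), -1226)) = sqrt(3422450/332237 - 29) = sqrt(-6212423/332237) = I*sqrt(2063996780251)/332237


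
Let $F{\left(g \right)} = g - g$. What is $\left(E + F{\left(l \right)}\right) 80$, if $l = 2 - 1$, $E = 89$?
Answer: $7120$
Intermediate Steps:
$l = 1$ ($l = 2 - 1 = 1$)
$F{\left(g \right)} = 0$
$\left(E + F{\left(l \right)}\right) 80 = \left(89 + 0\right) 80 = 89 \cdot 80 = 7120$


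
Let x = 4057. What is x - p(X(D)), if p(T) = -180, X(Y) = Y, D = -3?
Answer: 4237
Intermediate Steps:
x - p(X(D)) = 4057 - 1*(-180) = 4057 + 180 = 4237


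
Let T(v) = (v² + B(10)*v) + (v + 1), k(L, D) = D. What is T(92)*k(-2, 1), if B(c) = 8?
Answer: 9293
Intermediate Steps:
T(v) = 1 + v² + 9*v (T(v) = (v² + 8*v) + (v + 1) = (v² + 8*v) + (1 + v) = 1 + v² + 9*v)
T(92)*k(-2, 1) = (1 + 92² + 9*92)*1 = (1 + 8464 + 828)*1 = 9293*1 = 9293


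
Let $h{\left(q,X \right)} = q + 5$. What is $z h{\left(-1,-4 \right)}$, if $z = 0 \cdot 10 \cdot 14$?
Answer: $0$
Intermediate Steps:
$h{\left(q,X \right)} = 5 + q$
$z = 0$ ($z = 0 \cdot 14 = 0$)
$z h{\left(-1,-4 \right)} = 0 \left(5 - 1\right) = 0 \cdot 4 = 0$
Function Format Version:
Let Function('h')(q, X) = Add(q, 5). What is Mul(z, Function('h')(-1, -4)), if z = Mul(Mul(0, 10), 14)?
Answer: 0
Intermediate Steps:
Function('h')(q, X) = Add(5, q)
z = 0 (z = Mul(0, 14) = 0)
Mul(z, Function('h')(-1, -4)) = Mul(0, Add(5, -1)) = Mul(0, 4) = 0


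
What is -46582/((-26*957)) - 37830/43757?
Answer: 548501257/544380837 ≈ 1.0076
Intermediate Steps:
-46582/((-26*957)) - 37830/43757 = -46582/(-24882) - 37830*1/43757 = -46582*(-1/24882) - 37830/43757 = 23291/12441 - 37830/43757 = 548501257/544380837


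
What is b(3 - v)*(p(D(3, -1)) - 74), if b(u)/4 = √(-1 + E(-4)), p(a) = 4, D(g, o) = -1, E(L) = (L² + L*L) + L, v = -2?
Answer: -840*√3 ≈ -1454.9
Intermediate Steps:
E(L) = L + 2*L² (E(L) = (L² + L²) + L = 2*L² + L = L + 2*L²)
b(u) = 12*√3 (b(u) = 4*√(-1 - 4*(1 + 2*(-4))) = 4*√(-1 - 4*(1 - 8)) = 4*√(-1 - 4*(-7)) = 4*√(-1 + 28) = 4*√27 = 4*(3*√3) = 12*√3)
b(3 - v)*(p(D(3, -1)) - 74) = (12*√3)*(4 - 74) = (12*√3)*(-70) = -840*√3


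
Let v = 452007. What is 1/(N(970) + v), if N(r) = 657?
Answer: 1/452664 ≈ 2.2091e-6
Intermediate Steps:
1/(N(970) + v) = 1/(657 + 452007) = 1/452664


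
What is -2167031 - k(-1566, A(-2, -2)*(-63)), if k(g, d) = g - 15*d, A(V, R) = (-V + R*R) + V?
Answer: -2169245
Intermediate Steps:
A(V, R) = R² (A(V, R) = (-V + R²) + V = (R² - V) + V = R²)
-2167031 - k(-1566, A(-2, -2)*(-63)) = -2167031 - (-1566 - 15*(-2)²*(-63)) = -2167031 - (-1566 - 60*(-63)) = -2167031 - (-1566 - 15*(-252)) = -2167031 - (-1566 + 3780) = -2167031 - 1*2214 = -2167031 - 2214 = -2169245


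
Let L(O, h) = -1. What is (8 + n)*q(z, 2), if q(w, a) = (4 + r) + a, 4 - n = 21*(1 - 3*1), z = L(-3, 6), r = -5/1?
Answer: 54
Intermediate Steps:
r = -5 (r = -5*1 = -5)
z = -1
n = 46 (n = 4 - 21*(1 - 3*1) = 4 - 21*(1 - 3) = 4 - 21*(-2) = 4 - 1*(-42) = 4 + 42 = 46)
q(w, a) = -1 + a (q(w, a) = (4 - 5) + a = -1 + a)
(8 + n)*q(z, 2) = (8 + 46)*(-1 + 2) = 54*1 = 54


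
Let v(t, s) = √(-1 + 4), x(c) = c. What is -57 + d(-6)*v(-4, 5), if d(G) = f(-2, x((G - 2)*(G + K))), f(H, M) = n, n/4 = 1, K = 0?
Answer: -57 + 4*√3 ≈ -50.072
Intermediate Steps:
n = 4 (n = 4*1 = 4)
f(H, M) = 4
d(G) = 4
v(t, s) = √3
-57 + d(-6)*v(-4, 5) = -57 + 4*√3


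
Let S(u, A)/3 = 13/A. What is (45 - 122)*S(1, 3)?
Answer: -1001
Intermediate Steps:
S(u, A) = 39/A (S(u, A) = 3*(13/A) = 39/A)
(45 - 122)*S(1, 3) = (45 - 122)*(39/3) = -3003/3 = -77*13 = -1001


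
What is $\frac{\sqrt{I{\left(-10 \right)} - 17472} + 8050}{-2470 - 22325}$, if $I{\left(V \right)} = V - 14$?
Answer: $- \frac{1610}{4959} - \frac{6 i \sqrt{6}}{2755} \approx -0.32466 - 0.0053346 i$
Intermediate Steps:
$I{\left(V \right)} = -14 + V$ ($I{\left(V \right)} = V - 14 = -14 + V$)
$\frac{\sqrt{I{\left(-10 \right)} - 17472} + 8050}{-2470 - 22325} = \frac{\sqrt{\left(-14 - 10\right) - 17472} + 8050}{-2470 - 22325} = \frac{\sqrt{-24 - 17472} + 8050}{-24795} = \left(\sqrt{-17496} + 8050\right) \left(- \frac{1}{24795}\right) = \left(54 i \sqrt{6} + 8050\right) \left(- \frac{1}{24795}\right) = \left(8050 + 54 i \sqrt{6}\right) \left(- \frac{1}{24795}\right) = - \frac{1610}{4959} - \frac{6 i \sqrt{6}}{2755}$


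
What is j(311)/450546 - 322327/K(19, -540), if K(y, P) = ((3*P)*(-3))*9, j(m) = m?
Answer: -24201589567/3284480340 ≈ -7.3685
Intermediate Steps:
K(y, P) = -81*P (K(y, P) = -9*P*9 = -81*P)
j(311)/450546 - 322327/K(19, -540) = 311/450546 - 322327/((-81*(-540))) = 311*(1/450546) - 322327/43740 = 311/450546 - 322327*1/43740 = 311/450546 - 322327/43740 = -24201589567/3284480340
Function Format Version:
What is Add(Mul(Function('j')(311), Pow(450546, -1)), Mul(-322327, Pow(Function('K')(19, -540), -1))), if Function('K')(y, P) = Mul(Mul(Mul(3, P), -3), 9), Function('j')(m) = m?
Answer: Rational(-24201589567, 3284480340) ≈ -7.3685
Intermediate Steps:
Function('K')(y, P) = Mul(-81, P) (Function('K')(y, P) = Mul(Mul(-9, P), 9) = Mul(-81, P))
Add(Mul(Function('j')(311), Pow(450546, -1)), Mul(-322327, Pow(Function('K')(19, -540), -1))) = Add(Mul(311, Pow(450546, -1)), Mul(-322327, Pow(Mul(-81, -540), -1))) = Add(Mul(311, Rational(1, 450546)), Mul(-322327, Pow(43740, -1))) = Add(Rational(311, 450546), Mul(-322327, Rational(1, 43740))) = Add(Rational(311, 450546), Rational(-322327, 43740)) = Rational(-24201589567, 3284480340)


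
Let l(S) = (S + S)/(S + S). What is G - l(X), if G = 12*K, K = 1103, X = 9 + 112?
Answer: 13235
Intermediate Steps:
X = 121
l(S) = 1 (l(S) = (2*S)/((2*S)) = (2*S)*(1/(2*S)) = 1)
G = 13236 (G = 12*1103 = 13236)
G - l(X) = 13236 - 1*1 = 13236 - 1 = 13235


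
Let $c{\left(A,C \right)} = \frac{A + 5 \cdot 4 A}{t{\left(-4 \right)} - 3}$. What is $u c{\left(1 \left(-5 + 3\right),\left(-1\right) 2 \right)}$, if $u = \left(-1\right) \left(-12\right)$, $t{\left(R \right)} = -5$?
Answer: $63$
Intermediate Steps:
$u = 12$
$c{\left(A,C \right)} = - \frac{21 A}{8}$ ($c{\left(A,C \right)} = \frac{A + 5 \cdot 4 A}{-5 - 3} = \frac{A + 20 A}{-8} = 21 A \left(- \frac{1}{8}\right) = - \frac{21 A}{8}$)
$u c{\left(1 \left(-5 + 3\right),\left(-1\right) 2 \right)} = 12 \left(- \frac{21 \cdot 1 \left(-5 + 3\right)}{8}\right) = 12 \left(- \frac{21 \cdot 1 \left(-2\right)}{8}\right) = 12 \left(\left(- \frac{21}{8}\right) \left(-2\right)\right) = 12 \cdot \frac{21}{4} = 63$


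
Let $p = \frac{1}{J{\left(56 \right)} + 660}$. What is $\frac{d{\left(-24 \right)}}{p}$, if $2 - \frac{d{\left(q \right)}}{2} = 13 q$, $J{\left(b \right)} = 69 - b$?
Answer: $422644$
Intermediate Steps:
$d{\left(q \right)} = 4 - 26 q$ ($d{\left(q \right)} = 4 - 2 \cdot 13 q = 4 - 26 q$)
$p = \frac{1}{673}$ ($p = \frac{1}{\left(69 - 56\right) + 660} = \frac{1}{13 + 660} = \frac{1}{673} \approx 0.0014859$)
$\frac{d{\left(-24 \right)}}{p} = \left(4 - -624\right) \frac{1}{\frac{1}{673}} = \left(4 + 624\right) 673 = 628 \cdot 673 = 422644$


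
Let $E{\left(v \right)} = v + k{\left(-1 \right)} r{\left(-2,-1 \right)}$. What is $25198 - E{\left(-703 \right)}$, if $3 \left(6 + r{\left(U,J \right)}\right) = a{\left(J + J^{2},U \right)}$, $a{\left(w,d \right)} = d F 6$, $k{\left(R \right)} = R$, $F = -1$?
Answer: $25899$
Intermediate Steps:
$a{\left(w,d \right)} = - 6 d$ ($a{\left(w,d \right)} = d \left(-1\right) 6 = - d 6 = - 6 d$)
$r{\left(U,J \right)} = -6 - 2 U$ ($r{\left(U,J \right)} = -6 + \frac{\left(-6\right) U}{3} = -6 - 2 U$)
$E{\left(v \right)} = 2 + v$ ($E{\left(v \right)} = v - \left(-6 - -4\right) = v - \left(-6 + 4\right) = v - -2 = v + 2 = 2 + v$)
$25198 - E{\left(-703 \right)} = 25198 - \left(2 - 703\right) = 25198 - -701 = 25198 + 701 = 25899$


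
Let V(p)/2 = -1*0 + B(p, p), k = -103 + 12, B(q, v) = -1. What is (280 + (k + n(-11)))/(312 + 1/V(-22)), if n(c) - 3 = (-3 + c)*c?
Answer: 692/623 ≈ 1.1108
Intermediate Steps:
n(c) = 3 + c*(-3 + c) (n(c) = 3 + (-3 + c)*c = 3 + c*(-3 + c))
k = -91
V(p) = -2 (V(p) = 2*(-1*0 - 1) = 2*(0 - 1) = 2*(-1) = -2)
(280 + (k + n(-11)))/(312 + 1/V(-22)) = (280 + (-91 + (3 + (-11)² - 3*(-11))))/(312 + 1/(-2)) = (280 + (-91 + (3 + 121 + 33)))/(312 - ½) = (280 + (-91 + 157))/(623/2) = (280 + 66)*(2/623) = 346*(2/623) = 692/623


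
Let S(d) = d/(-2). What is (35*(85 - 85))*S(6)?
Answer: 0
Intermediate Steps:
S(d) = -d/2 (S(d) = d*(-½) = -d/2)
(35*(85 - 85))*S(6) = (35*(85 - 85))*(-½*6) = (35*0)*(-3) = 0*(-3) = 0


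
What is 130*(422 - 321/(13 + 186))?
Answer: 10875410/199 ≈ 54650.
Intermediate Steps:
130*(422 - 321/(13 + 186)) = 130*(422 - 321/199) = 130*(83657/199) = 10875410/199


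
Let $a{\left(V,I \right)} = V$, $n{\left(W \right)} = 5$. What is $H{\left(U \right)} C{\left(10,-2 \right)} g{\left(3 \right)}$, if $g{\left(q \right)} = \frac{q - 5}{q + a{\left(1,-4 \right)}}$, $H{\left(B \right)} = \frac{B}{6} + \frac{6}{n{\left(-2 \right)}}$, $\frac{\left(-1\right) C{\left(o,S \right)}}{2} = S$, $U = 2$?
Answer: $- \frac{46}{15} \approx -3.0667$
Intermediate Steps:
$C{\left(o,S \right)} = - 2 S$
$H{\left(B \right)} = \frac{6}{5} + \frac{B}{6}$ ($H{\left(B \right)} = \frac{B}{6} + \frac{6}{5} = \frac{6}{5} + \frac{B}{6}$)
$g{\left(q \right)} = \frac{-5 + q}{1 + q}$ ($g{\left(q \right)} = \frac{q - 5}{q + 1} = \frac{-5 + q}{1 + q}$)
$H{\left(U \right)} C{\left(10,-2 \right)} g{\left(3 \right)} = \left(\frac{6}{5} + \frac{1}{6} \cdot 2\right) \left(\left(-2\right) \left(-2\right)\right) \frac{-5 + 3}{1 + 3} = \left(\frac{6}{5} + \frac{1}{3}\right) 4 \cdot \frac{1}{4} \left(-2\right) = \frac{23}{15} \cdot 4 \cdot \frac{1}{4} \left(-2\right) = \frac{92}{15} \left(- \frac{1}{2}\right) = - \frac{46}{15}$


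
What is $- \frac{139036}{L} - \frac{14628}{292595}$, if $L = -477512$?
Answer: $\frac{8424048221}{34929405910} \approx 0.24117$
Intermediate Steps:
$- \frac{139036}{L} - \frac{14628}{292595} = - \frac{139036}{-477512} - \frac{14628}{292595} = \left(-139036\right) \left(- \frac{1}{477512}\right) - \frac{14628}{292595} = \frac{34759}{119378} - \frac{14628}{292595} = \frac{8424048221}{34929405910}$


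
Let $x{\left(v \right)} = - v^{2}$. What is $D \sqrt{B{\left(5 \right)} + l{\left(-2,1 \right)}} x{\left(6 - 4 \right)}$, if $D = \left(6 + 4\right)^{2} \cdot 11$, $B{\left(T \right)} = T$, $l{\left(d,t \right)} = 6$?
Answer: $- 4400 \sqrt{11} \approx -14593.0$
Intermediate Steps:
$D = 1100$ ($D = 10^{2} \cdot 11 = 100 \cdot 11 = 1100$)
$D \sqrt{B{\left(5 \right)} + l{\left(-2,1 \right)}} x{\left(6 - 4 \right)} = 1100 \sqrt{5 + 6} \left(- \left(6 - 4\right)^{2}\right) = 1100 \sqrt{11} \left(- 2^{2}\right) = 1100 \sqrt{11} \left(\left(-1\right) 4\right) = 1100 \sqrt{11} \left(-4\right) = 1100 \left(- 4 \sqrt{11}\right) = - 4400 \sqrt{11}$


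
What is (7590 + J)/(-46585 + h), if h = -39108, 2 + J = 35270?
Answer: -42858/85693 ≈ -0.50013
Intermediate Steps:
J = 35268 (J = -2 + 35270 = 35268)
(7590 + J)/(-46585 + h) = (7590 + 35268)/(-46585 - 39108) = 42858/(-85693) = 42858*(-1/85693) = -42858/85693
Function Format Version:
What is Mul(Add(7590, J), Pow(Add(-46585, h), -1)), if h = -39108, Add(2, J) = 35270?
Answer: Rational(-42858, 85693) ≈ -0.50013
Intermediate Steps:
J = 35268 (J = Add(-2, 35270) = 35268)
Mul(Add(7590, J), Pow(Add(-46585, h), -1)) = Mul(Add(7590, 35268), Pow(Add(-46585, -39108), -1)) = Mul(42858, Pow(-85693, -1)) = Mul(42858, Rational(-1, 85693)) = Rational(-42858, 85693)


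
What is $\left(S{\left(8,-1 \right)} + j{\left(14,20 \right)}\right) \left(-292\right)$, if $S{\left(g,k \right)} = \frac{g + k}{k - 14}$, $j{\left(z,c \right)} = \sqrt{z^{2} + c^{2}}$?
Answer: $\frac{2044}{15} - 584 \sqrt{149} \approx -6992.4$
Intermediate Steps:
$j{\left(z,c \right)} = \sqrt{c^{2} + z^{2}}$
$S{\left(g,k \right)} = \frac{g + k}{-14 + k}$ ($S{\left(g,k \right)} = \frac{g + k}{k - 14} = \frac{g + k}{-14 + k}$)
$\left(S{\left(8,-1 \right)} + j{\left(14,20 \right)}\right) \left(-292\right) = \left(\frac{8 - 1}{-14 - 1} + \sqrt{20^{2} + 14^{2}}\right) \left(-292\right) = \left(\frac{1}{-15} \cdot 7 + \sqrt{400 + 196}\right) \left(-292\right) = \left(\left(- \frac{1}{15}\right) 7 + \sqrt{596}\right) \left(-292\right) = \left(- \frac{7}{15} + 2 \sqrt{149}\right) \left(-292\right) = \frac{2044}{15} - 584 \sqrt{149}$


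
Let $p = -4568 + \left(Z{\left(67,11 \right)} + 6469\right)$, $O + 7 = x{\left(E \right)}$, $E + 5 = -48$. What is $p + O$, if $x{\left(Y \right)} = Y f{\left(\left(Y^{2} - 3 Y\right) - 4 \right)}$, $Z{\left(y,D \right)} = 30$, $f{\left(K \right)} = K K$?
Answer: $-465618764$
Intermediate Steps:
$E = -53$ ($E = -5 - 48 = -53$)
$f{\left(K \right)} = K^{2}$
$x{\left(Y \right)} = Y \left(-4 + Y^{2} - 3 Y\right)^{2}$ ($x{\left(Y \right)} = Y \left(\left(Y^{2} - 3 Y\right) - 4\right)^{2} = Y \left(-4 + Y^{2} - 3 Y\right)^{2}$)
$O = -465620695$ ($O = -7 - 53 \left(4 - \left(-53\right)^{2} + 3 \left(-53\right)\right)^{2} = -7 - 53 \left(4 - 2809 - 159\right)^{2} = -7 - 53 \left(-2964\right)^{2} = -7 - 465620688 = -465620695$)
$p = 1931$ ($p = -4568 + \left(30 + 6469\right) = -4568 + 6499 = 1931$)
$p + O = 1931 - 465620695 = -465618764$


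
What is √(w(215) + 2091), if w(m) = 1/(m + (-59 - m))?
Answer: 2*√1819678/59 ≈ 45.727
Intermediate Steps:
w(m) = -1/59 (w(m) = 1/(-59) = -1/59)
√(w(215) + 2091) = √(-1/59 + 2091) = √(123368/59) = 2*√1819678/59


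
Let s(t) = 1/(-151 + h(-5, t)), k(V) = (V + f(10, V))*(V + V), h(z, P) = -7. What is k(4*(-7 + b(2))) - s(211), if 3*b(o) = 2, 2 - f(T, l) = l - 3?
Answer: -120077/474 ≈ -253.33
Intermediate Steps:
f(T, l) = 5 - l (f(T, l) = 2 - (l - 3) = 2 - (-3 + l) = 2 + (3 - l) = 5 - l)
b(o) = 2/3 (b(o) = (1/3)*2 = 2/3)
k(V) = 10*V (k(V) = (V + (5 - V))*(V + V) = 5*(2*V) = 10*V)
s(t) = -1/158 (s(t) = 1/(-151 - 7) = 1/(-158) = -1/158)
k(4*(-7 + b(2))) - s(211) = 10*(4*(-7 + 2/3)) - 1*(-1/158) = 10*(4*(-19/3)) + 1/158 = 10*(-76/3) + 1/158 = -760/3 + 1/158 = -120077/474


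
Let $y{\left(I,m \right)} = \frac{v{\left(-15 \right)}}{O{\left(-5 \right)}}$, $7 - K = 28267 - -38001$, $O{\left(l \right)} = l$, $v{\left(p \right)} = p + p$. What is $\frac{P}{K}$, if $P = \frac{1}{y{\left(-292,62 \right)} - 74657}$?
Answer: $\frac{1}{4946449911} \approx 2.0217 \cdot 10^{-10}$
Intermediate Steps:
$v{\left(p \right)} = 2 p$
$K = -66261$ ($K = 7 - \left(28267 - -38001\right) = 7 - \left(28267 + 38001\right) = 7 - 66268 = -66261$)
$y{\left(I,m \right)} = 6$ ($y{\left(I,m \right)} = \frac{2 \left(-15\right)}{-5} = \left(-30\right) \left(- \frac{1}{5}\right) = 6$)
$P = - \frac{1}{74651}$ ($P = \frac{1}{6 - 74657} = \frac{1}{-74651} = - \frac{1}{74651} \approx -1.3396 \cdot 10^{-5}$)
$\frac{P}{K} = - \frac{1}{74651 \left(-66261\right)} = \left(- \frac{1}{74651}\right) \left(- \frac{1}{66261}\right) = \frac{1}{4946449911}$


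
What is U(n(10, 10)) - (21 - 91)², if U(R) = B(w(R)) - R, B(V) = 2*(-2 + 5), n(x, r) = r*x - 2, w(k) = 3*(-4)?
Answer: -4992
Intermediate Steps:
w(k) = -12
n(x, r) = -2 + r*x
B(V) = 6 (B(V) = 2*3 = 6)
U(R) = 6 - R
U(n(10, 10)) - (21 - 91)² = (6 - (-2 + 10*10)) - (21 - 91)² = (6 - (-2 + 100)) - 1*(-70)² = (6 - 1*98) - 1*4900 = (6 - 98) - 4900 = -92 - 4900 = -4992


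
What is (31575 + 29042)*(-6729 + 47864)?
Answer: 2493480295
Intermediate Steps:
(31575 + 29042)*(-6729 + 47864) = 60617*41135 = 2493480295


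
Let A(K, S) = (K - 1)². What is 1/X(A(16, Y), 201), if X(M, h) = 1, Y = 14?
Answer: 1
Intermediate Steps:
A(K, S) = (-1 + K)²
1/X(A(16, Y), 201) = 1/1 = 1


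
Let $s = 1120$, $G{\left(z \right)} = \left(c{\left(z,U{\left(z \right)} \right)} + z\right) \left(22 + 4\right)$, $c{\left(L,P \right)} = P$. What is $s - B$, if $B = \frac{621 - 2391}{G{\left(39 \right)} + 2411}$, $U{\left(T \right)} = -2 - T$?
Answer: $\frac{2643850}{2359} \approx 1120.8$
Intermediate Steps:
$G{\left(z \right)} = -52$ ($G{\left(z \right)} = \left(\left(-2 - z\right) + z\right) \left(22 + 4\right) = \left(-2\right) 26 = -52$)
$B = - \frac{1770}{2359}$ ($B = \frac{621 - 2391}{-52 + 2411} = - \frac{1770}{2359} \approx -0.75032$)
$s - B = 1120 - - \frac{1770}{2359} = 1120 + \frac{1770}{2359} = \frac{2643850}{2359}$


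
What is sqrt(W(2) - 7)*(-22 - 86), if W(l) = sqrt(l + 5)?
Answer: -108*I*sqrt(7 - sqrt(7)) ≈ -225.36*I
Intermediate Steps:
W(l) = sqrt(5 + l)
sqrt(W(2) - 7)*(-22 - 86) = sqrt(sqrt(5 + 2) - 7)*(-22 - 86) = sqrt(sqrt(7) - 7)*(-108) = sqrt(-7 + sqrt(7))*(-108) = -108*sqrt(-7 + sqrt(7))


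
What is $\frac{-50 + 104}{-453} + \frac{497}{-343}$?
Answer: $- \frac{11603}{7399} \approx -1.5682$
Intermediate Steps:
$\frac{-50 + 104}{-453} + \frac{497}{-343} = 54 \left(- \frac{1}{453}\right) + 497 \left(- \frac{1}{343}\right) = - \frac{18}{151} - \frac{71}{49} = - \frac{11603}{7399}$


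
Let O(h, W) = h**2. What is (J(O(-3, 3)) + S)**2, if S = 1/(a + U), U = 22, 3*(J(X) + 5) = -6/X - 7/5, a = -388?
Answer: 976375009/30140100 ≈ 32.395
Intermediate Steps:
J(X) = -82/15 - 2/X (J(X) = -5 + (-6/X - 7/5)/3 = -5 + (-7/5 - 6/X)/3 = -5 + (-7/15 - 2/X) = -82/15 - 2/X)
S = -1/366 (S = 1/(-388 + 22) = 1/(-366) = -1/366 ≈ -0.0027322)
(J(O(-3, 3)) + S)**2 = ((-82/15 - 2/((-3)**2)) - 1/366)**2 = ((-82/15 - 2/9) - 1/366)**2 = (-256/45 - 1/366)**2 = (-31247/5490)**2 = 976375009/30140100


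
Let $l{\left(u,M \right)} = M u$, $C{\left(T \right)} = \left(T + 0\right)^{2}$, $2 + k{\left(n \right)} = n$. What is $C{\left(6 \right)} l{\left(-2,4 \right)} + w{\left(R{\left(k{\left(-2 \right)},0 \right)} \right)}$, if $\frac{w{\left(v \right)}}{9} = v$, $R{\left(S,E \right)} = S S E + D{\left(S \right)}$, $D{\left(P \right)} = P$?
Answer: $-324$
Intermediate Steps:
$k{\left(n \right)} = -2 + n$
$R{\left(S,E \right)} = S + E S^{2}$ ($R{\left(S,E \right)} = S S E + S = S^{2} E + S = E S^{2} + S = S + E S^{2}$)
$w{\left(v \right)} = 9 v$
$C{\left(T \right)} = T^{2}$
$C{\left(6 \right)} l{\left(-2,4 \right)} + w{\left(R{\left(k{\left(-2 \right)},0 \right)} \right)} = 6^{2} \cdot 4 \left(-2\right) + 9 \left(-2 - 2\right) \left(1 + 0 \left(-2 - 2\right)\right) = 36 \left(-8\right) + 9 \left(- 4 \left(1 + 0 \left(-4\right)\right)\right) = -288 + 9 \left(- 4 \left(1 + 0\right)\right) = -288 + 9 \left(\left(-4\right) 1\right) = -288 + 9 \left(-4\right) = -288 - 36 = -324$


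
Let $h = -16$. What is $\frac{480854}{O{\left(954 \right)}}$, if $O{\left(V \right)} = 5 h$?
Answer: $- \frac{240427}{40} \approx -6010.7$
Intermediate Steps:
$O{\left(V \right)} = -80$ ($O{\left(V \right)} = 5 \left(-16\right) = -80$)
$\frac{480854}{O{\left(954 \right)}} = \frac{480854}{-80} = 480854 \left(- \frac{1}{80}\right) = - \frac{240427}{40}$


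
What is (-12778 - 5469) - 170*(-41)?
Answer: -11277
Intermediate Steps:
(-12778 - 5469) - 170*(-41) = -18247 + 6970 = -11277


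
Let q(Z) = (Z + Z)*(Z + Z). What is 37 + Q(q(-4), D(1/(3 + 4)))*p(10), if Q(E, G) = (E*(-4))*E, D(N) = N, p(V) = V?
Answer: -163803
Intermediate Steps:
q(Z) = 4*Z² (q(Z) = (2*Z)*(2*Z) = 4*Z²)
Q(E, G) = -4*E² (Q(E, G) = (-4*E)*E = -4*E²)
37 + Q(q(-4), D(1/(3 + 4)))*p(10) = 37 - 4*(4*(-4)²)²*10 = 37 - 4*(4*16)²*10 = 37 - 4*64²*10 = 37 - 4*4096*10 = 37 - 16384*10 = 37 - 163840 = -163803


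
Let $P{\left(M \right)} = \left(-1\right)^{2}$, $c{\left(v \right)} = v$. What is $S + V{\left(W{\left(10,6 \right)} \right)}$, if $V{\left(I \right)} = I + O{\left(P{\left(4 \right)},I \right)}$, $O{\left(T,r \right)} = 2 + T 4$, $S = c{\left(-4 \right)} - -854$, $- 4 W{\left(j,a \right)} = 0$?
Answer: $856$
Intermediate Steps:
$P{\left(M \right)} = 1$
$W{\left(j,a \right)} = 0$ ($W{\left(j,a \right)} = \left(- \frac{1}{4}\right) 0 = 0$)
$S = 850$ ($S = -4 - -854 = -4 + 854 = 850$)
$O{\left(T,r \right)} = 2 + 4 T$
$V{\left(I \right)} = 6 + I$ ($V{\left(I \right)} = I + \left(2 + 4 \cdot 1\right) = I + \left(2 + 4\right) = I + 6 = 6 + I$)
$S + V{\left(W{\left(10,6 \right)} \right)} = 850 + \left(6 + 0\right) = 850 + 6 = 856$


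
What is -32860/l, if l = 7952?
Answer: -8215/1988 ≈ -4.1323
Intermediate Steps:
-32860/l = -32860/7952 = -32860*1/7952 = -8215/1988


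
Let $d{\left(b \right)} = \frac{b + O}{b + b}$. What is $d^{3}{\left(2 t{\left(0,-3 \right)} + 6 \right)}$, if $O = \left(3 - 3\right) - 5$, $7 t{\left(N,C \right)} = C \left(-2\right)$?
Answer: $\frac{6859}{1259712} \approx 0.0054449$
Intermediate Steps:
$t{\left(N,C \right)} = - \frac{2 C}{7}$ ($t{\left(N,C \right)} = \frac{C \left(-2\right)}{7} = \frac{\left(-2\right) C}{7} = - \frac{2 C}{7}$)
$O = -5$ ($O = 0 - 5 = -5$)
$d{\left(b \right)} = \frac{-5 + b}{2 b}$ ($d{\left(b \right)} = \frac{b - 5}{b + b} = \frac{-5 + b}{2 b}$)
$d^{3}{\left(2 t{\left(0,-3 \right)} + 6 \right)} = \left(\frac{-5 + \left(2 \left(\left(- \frac{2}{7}\right) \left(-3\right)\right) + 6\right)}{2 \left(2 \left(\left(- \frac{2}{7}\right) \left(-3\right)\right) + 6\right)}\right)^{3} = \left(\frac{-5 + \left(2 \cdot \frac{6}{7} + 6\right)}{2 \left(2 \cdot \frac{6}{7} + 6\right)}\right)^{3} = \left(\frac{-5 + \left(\frac{12}{7} + 6\right)}{2 \left(\frac{12}{7} + 6\right)}\right)^{3} = \left(\frac{-5 + \frac{54}{7}}{2 \cdot \frac{54}{7}}\right)^{3} = \left(\frac{1}{2} \cdot \frac{7}{54} \cdot \frac{19}{7}\right)^{3} = \left(\frac{19}{108}\right)^{3} = \frac{6859}{1259712}$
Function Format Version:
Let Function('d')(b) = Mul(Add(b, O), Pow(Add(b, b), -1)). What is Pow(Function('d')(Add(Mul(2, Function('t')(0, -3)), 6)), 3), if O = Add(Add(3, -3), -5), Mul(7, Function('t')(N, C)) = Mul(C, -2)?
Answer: Rational(6859, 1259712) ≈ 0.0054449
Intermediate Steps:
Function('t')(N, C) = Mul(Rational(-2, 7), C) (Function('t')(N, C) = Mul(Rational(1, 7), Mul(C, -2)) = Mul(Rational(1, 7), Mul(-2, C)) = Mul(Rational(-2, 7), C))
O = -5 (O = Add(0, -5) = -5)
Function('d')(b) = Mul(Rational(1, 2), Pow(b, -1), Add(-5, b)) (Function('d')(b) = Mul(Add(b, -5), Pow(Add(b, b), -1)) = Mul(Add(-5, b), Pow(Mul(2, b), -1)) = Mul(Add(-5, b), Mul(Rational(1, 2), Pow(b, -1))) = Mul(Rational(1, 2), Pow(b, -1), Add(-5, b)))
Pow(Function('d')(Add(Mul(2, Function('t')(0, -3)), 6)), 3) = Pow(Mul(Rational(1, 2), Pow(Add(Mul(2, Mul(Rational(-2, 7), -3)), 6), -1), Add(-5, Add(Mul(2, Mul(Rational(-2, 7), -3)), 6))), 3) = Pow(Mul(Rational(1, 2), Pow(Add(Mul(2, Rational(6, 7)), 6), -1), Add(-5, Add(Mul(2, Rational(6, 7)), 6))), 3) = Pow(Mul(Rational(1, 2), Pow(Add(Rational(12, 7), 6), -1), Add(-5, Add(Rational(12, 7), 6))), 3) = Pow(Mul(Rational(1, 2), Pow(Rational(54, 7), -1), Add(-5, Rational(54, 7))), 3) = Pow(Mul(Rational(1, 2), Rational(7, 54), Rational(19, 7)), 3) = Pow(Rational(19, 108), 3) = Rational(6859, 1259712)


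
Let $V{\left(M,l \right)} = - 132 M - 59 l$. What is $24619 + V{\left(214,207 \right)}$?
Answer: $-15842$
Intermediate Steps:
$24619 + V{\left(214,207 \right)} = 24619 - 40461 = -15842$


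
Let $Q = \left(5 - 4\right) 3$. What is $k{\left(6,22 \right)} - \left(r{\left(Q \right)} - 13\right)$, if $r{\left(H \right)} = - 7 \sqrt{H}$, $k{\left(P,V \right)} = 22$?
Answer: $35 + 7 \sqrt{3} \approx 47.124$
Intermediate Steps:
$Q = 3$ ($Q = 1 \cdot 3 = 3$)
$k{\left(6,22 \right)} - \left(r{\left(Q \right)} - 13\right) = 22 - \left(- 7 \sqrt{3} - 13\right) = 22 - \left(-13 - 7 \sqrt{3}\right) = 22 + \left(13 + 7 \sqrt{3}\right) = 35 + 7 \sqrt{3}$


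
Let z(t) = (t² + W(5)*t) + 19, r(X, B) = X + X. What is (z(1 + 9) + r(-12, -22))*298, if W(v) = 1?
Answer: 31290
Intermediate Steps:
r(X, B) = 2*X
z(t) = 19 + t + t² (z(t) = (t² + 1*t) + 19 = (t² + t) + 19 = (t + t²) + 19 = 19 + t + t²)
(z(1 + 9) + r(-12, -22))*298 = ((19 + (1 + 9) + (1 + 9)²) + 2*(-12))*298 = ((19 + 10 + 10²) - 24)*298 = ((19 + 10 + 100) - 24)*298 = (129 - 24)*298 = 105*298 = 31290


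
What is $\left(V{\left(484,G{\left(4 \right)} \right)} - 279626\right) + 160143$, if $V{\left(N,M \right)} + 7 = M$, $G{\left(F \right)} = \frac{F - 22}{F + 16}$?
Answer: $- \frac{1194909}{10} \approx -1.1949 \cdot 10^{5}$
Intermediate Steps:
$G{\left(F \right)} = \frac{-22 + F}{16 + F}$
$V{\left(N,M \right)} = -7 + M$
$\left(V{\left(484,G{\left(4 \right)} \right)} - 279626\right) + 160143 = \left(\left(-7 + \frac{-22 + 4}{16 + 4}\right) - 279626\right) + 160143 = \left(\left(-7 + \frac{1}{20} \left(-18\right)\right) - 279626\right) + 160143 = \left(\left(-7 - \frac{9}{10}\right) - 279626\right) + 160143 = \left(- \frac{79}{10} - 279626\right) + 160143 = - \frac{2796339}{10} + 160143 = - \frac{1194909}{10}$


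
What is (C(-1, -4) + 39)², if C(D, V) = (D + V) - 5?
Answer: 841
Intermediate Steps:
C(D, V) = -5 + D + V
(C(-1, -4) + 39)² = ((-5 - 1 - 4) + 39)² = (-10 + 39)² = 29² = 841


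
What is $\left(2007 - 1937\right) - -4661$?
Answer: $4731$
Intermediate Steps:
$\left(2007 - 1937\right) - -4661 = \left(2007 - 1937\right) + 4661 = 70 + 4661 = 4731$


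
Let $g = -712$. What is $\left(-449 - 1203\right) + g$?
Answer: $-2364$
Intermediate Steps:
$\left(-449 - 1203\right) + g = \left(-449 - 1203\right) - 712 = -1652 - 712 = -2364$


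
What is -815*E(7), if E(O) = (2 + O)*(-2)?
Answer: 14670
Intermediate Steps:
E(O) = -4 - 2*O
-815*E(7) = -815*(-4 - 2*7) = -815*(-4 - 14) = -815*(-18) = 14670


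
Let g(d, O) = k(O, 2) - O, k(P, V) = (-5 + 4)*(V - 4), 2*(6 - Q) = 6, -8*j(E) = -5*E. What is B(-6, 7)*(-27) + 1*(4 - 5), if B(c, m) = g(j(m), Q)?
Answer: 26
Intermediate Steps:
j(E) = 5*E/8 (j(E) = -(-5)*E/8 = 5*E/8)
Q = 3 (Q = 6 - 1/2*6 = 6 - 3 = 3)
k(P, V) = 4 - V (k(P, V) = -(-4 + V) = 4 - V)
g(d, O) = 2 - O (g(d, O) = (4 - 1*2) - O = (4 - 2) - O = 2 - O)
B(c, m) = -1 (B(c, m) = 2 - 1*3 = 2 - 3 = -1)
B(-6, 7)*(-27) + 1*(4 - 5) = -1*(-27) + 1*(4 - 5) = 27 + 1*(-1) = 27 - 1 = 26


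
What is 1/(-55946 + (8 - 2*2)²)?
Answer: -1/55930 ≈ -1.7880e-5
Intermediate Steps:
1/(-55946 + (8 - 2*2)²) = 1/(-55946 + (8 - 4)²) = 1/(-55946 + 4²) = 1/(-55946 + 16) = 1/(-55930) = -1/55930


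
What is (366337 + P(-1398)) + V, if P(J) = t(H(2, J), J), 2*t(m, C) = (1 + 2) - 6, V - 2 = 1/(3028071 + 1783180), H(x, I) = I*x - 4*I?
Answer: 3525083326427/9622502 ≈ 3.6634e+5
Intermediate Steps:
H(x, I) = -4*I + I*x
V = 9622503/4811251 (V = 2 + 1/(3028071 + 1783180) = 2 + 1/4811251 = 9622503/4811251 ≈ 2.0000)
t(m, C) = -3/2 (t(m, C) = ((1 + 2) - 6)/2 = (3 - 6)/2 = (½)*(-3) = -3/2)
P(J) = -3/2
(366337 + P(-1398)) + V = (366337 - 3/2) + 9622503/4811251 = 732671/2 + 9622503/4811251 = 3525083326427/9622502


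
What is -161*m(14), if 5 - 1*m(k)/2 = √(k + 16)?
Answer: -1610 + 322*√30 ≈ 153.67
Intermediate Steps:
m(k) = 10 - 2*√(16 + k) (m(k) = 10 - 2*√(k + 16) = 10 - 2*√(16 + k))
-161*m(14) = -161*(10 - 2*√(16 + 14)) = -161*(10 - 2*√30) = -1610 + 322*√30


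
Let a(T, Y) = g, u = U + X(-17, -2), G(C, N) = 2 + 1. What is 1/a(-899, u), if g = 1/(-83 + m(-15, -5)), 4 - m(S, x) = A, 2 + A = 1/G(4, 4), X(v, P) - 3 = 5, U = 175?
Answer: -232/3 ≈ -77.333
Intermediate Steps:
X(v, P) = 8 (X(v, P) = 3 + 5 = 8)
G(C, N) = 3
A = -5/3 (A = -2 + 1/3 = -2 + ⅓ = -5/3 ≈ -1.6667)
m(S, x) = 17/3 (m(S, x) = 4 - 1*(-5/3) = 4 + 5/3 = 17/3)
u = 183 (u = 175 + 8 = 183)
g = -3/232 (g = 1/(-83 + 17/3) = 1/(-232/3) = -3/232 ≈ -0.012931)
a(T, Y) = -3/232
1/a(-899, u) = 1/(-3/232) = -232/3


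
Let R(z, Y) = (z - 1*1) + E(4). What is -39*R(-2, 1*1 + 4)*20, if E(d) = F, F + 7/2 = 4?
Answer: 1950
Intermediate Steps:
F = ½ (F = -7/2 + 4 = ½ ≈ 0.50000)
E(d) = ½
R(z, Y) = -½ + z (R(z, Y) = (z - 1*1) + ½ = (z - 1) + ½ = (-1 + z) + ½ = -½ + z)
-39*R(-2, 1*1 + 4)*20 = -39*(-½ - 2)*20 = -39*(-5/2)*20 = (195/2)*20 = 1950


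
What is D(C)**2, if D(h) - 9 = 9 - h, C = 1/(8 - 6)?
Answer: 1225/4 ≈ 306.25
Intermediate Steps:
C = 1/2 ≈ 0.50000
D(h) = 18 - h (D(h) = 9 + (9 - h) = 18 - h)
D(C)**2 = (18 - 1*1/2)**2 = (18 - 1/2)**2 = (35/2)**2 = 1225/4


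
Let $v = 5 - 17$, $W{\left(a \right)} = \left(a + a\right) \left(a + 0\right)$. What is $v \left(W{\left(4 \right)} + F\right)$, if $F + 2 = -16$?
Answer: $-168$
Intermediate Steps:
$F = -18$ ($F = -2 - 16 = -18$)
$W{\left(a \right)} = 2 a^{2}$ ($W{\left(a \right)} = 2 a a = 2 a^{2}$)
$v = -12$
$v \left(W{\left(4 \right)} + F\right) = - 12 \left(2 \cdot 4^{2} - 18\right) = - 12 \left(2 \cdot 16 - 18\right) = - 12 \left(32 - 18\right) = \left(-12\right) 14 = -168$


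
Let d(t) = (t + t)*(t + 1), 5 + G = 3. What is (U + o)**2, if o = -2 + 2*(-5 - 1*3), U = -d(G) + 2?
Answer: 400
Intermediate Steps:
G = -2 (G = -5 + 3 = -2)
d(t) = 2*t*(1 + t) (d(t) = (2*t)*(1 + t) = 2*t*(1 + t))
U = -2 (U = -2*(-2)*(1 - 2) + 2 = -2*(-2)*(-1) + 2 = -1*4 + 2 = -4 + 2 = -2)
o = -18 (o = -2 + 2*(-5 - 3) = -2 + 2*(-8) = -2 - 16 = -18)
(U + o)**2 = (-2 - 18)**2 = (-20)**2 = 400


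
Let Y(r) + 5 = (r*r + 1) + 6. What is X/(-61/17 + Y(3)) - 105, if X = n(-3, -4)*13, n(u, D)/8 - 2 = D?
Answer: -8383/63 ≈ -133.06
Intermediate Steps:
n(u, D) = 16 + 8*D
Y(r) = 2 + r**2 (Y(r) = -5 + ((r*r + 1) + 6) = -5 + ((r**2 + 1) + 6) = -5 + ((1 + r**2) + 6) = -5 + (7 + r**2) = 2 + r**2)
X = -208 (X = (16 + 8*(-4))*13 = (16 - 32)*13 = -16*13 = -208)
X/(-61/17 + Y(3)) - 105 = -208/(-61/17 + (2 + 3**2)) - 105 = -208/(-61*1/17 + (2 + 9)) - 105 = -208/(-61/17 + 11) - 105 = -208/126/17 - 105 = -208*17/126 - 105 = -1768/63 - 105 = -8383/63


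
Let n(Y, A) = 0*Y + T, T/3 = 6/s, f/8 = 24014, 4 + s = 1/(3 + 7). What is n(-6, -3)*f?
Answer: -11526720/13 ≈ -8.8667e+5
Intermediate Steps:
s = -39/10 (s = -4 + 1/(3 + 7) = -4 + 1/10 = -4 + ⅒ = -39/10 ≈ -3.9000)
f = 192112 (f = 8*24014 = 192112)
T = -60/13 (T = 3*(6/(-39/10)) = 3*(6*(-10/39)) = 3*(-20/13) = -60/13 ≈ -4.6154)
n(Y, A) = -60/13 (n(Y, A) = 0*Y - 60/13 = 0 - 60/13 = -60/13)
n(-6, -3)*f = -60/13*192112 = -11526720/13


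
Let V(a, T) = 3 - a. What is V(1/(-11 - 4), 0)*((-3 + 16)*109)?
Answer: 65182/15 ≈ 4345.5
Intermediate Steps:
V(1/(-11 - 4), 0)*((-3 + 16)*109) = (3 - 1/(-11 - 4))*((-3 + 16)*109) = (3 - 1/(-15))*(13*109) = (3 - 1*(-1/15))*1417 = (3 + 1/15)*1417 = (46/15)*1417 = 65182/15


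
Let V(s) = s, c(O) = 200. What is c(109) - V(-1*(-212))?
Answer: -12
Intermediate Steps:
c(109) - V(-1*(-212)) = 200 - (-1)*(-212) = 200 - 1*212 = 200 - 212 = -12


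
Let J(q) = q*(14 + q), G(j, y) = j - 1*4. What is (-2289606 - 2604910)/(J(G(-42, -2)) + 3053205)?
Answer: -4894516/3054677 ≈ -1.6023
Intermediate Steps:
G(j, y) = -4 + j (G(j, y) = j - 4 = -4 + j)
(-2289606 - 2604910)/(J(G(-42, -2)) + 3053205) = (-2289606 - 2604910)/((-4 - 42)*(14 + (-4 - 42)) + 3053205) = -4894516/(-46*(14 - 46) + 3053205) = -4894516/(-46*(-32) + 3053205) = -4894516/(1472 + 3053205) = -4894516/3054677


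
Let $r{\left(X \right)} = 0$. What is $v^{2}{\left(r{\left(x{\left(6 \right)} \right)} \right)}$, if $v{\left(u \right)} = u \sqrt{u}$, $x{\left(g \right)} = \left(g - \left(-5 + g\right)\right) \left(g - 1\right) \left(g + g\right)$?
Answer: $0$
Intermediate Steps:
$x{\left(g \right)} = 2 g \left(-5 + 5 g\right)$ ($x{\left(g \right)} = 5 \left(-1 + g\right) 2 g = \left(-5 + 5 g\right) 2 g = 2 g \left(-5 + 5 g\right)$)
$v{\left(u \right)} = u^{\frac{3}{2}}$
$v^{2}{\left(r{\left(x{\left(6 \right)} \right)} \right)} = \left(0^{\frac{3}{2}}\right)^{2} = 0^{2} = 0$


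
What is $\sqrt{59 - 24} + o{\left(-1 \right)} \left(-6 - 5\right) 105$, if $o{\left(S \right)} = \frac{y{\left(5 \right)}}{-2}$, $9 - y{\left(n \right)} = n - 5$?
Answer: $\frac{10395}{2} + \sqrt{35} \approx 5203.4$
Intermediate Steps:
$y{\left(n \right)} = 14 - n$ ($y{\left(n \right)} = 9 - \left(n - 5\right) = 9 - \left(-5 + n\right) = 14 - n$)
$o{\left(S \right)} = - \frac{9}{2}$ ($o{\left(S \right)} = \frac{14 - 5}{-2} = \left(14 - 5\right) \left(- \frac{1}{2}\right) = 9 \left(- \frac{1}{2}\right) = - \frac{9}{2}$)
$\sqrt{59 - 24} + o{\left(-1 \right)} \left(-6 - 5\right) 105 = \sqrt{59 - 24} + - \frac{9 \left(-6 - 5\right)}{2} \cdot 105 = \sqrt{59 - 24} + \left(- \frac{9}{2}\right) \left(-11\right) 105 = \sqrt{35} + \frac{99}{2} \cdot 105 = \sqrt{35} + \frac{10395}{2} = \frac{10395}{2} + \sqrt{35}$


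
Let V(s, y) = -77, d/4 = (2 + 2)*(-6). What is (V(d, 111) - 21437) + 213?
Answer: -21301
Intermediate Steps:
d = -96 (d = 4*((2 + 2)*(-6)) = 4*(4*(-6)) = 4*(-24) = -96)
(V(d, 111) - 21437) + 213 = (-77 - 21437) + 213 = -21514 + 213 = -21301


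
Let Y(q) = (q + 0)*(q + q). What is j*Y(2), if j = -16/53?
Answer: -128/53 ≈ -2.4151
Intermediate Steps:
Y(q) = 2*q**2 (Y(q) = q*(2*q) = 2*q**2)
j = -16/53 (j = -16*1/53 = -16/53 ≈ -0.30189)
j*Y(2) = -32*2**2/53 = -32*4/53 = -16/53*8 = -128/53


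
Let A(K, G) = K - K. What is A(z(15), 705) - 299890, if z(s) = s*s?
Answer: -299890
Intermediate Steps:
z(s) = s²
A(K, G) = 0
A(z(15), 705) - 299890 = 0 - 299890 = -299890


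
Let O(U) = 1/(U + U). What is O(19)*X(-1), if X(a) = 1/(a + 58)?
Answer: 1/2166 ≈ 0.00046168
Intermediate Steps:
X(a) = 1/(58 + a)
O(U) = 1/(2*U)
O(19)*X(-1) = ((½)/19)/(58 - 1) = ((½)*(1/19))/57 = (1/38)*(1/57) = 1/2166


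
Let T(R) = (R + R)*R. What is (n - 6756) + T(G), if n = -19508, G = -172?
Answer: 32904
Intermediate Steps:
T(R) = 2*R**2 (T(R) = (2*R)*R = 2*R**2)
(n - 6756) + T(G) = (-19508 - 6756) + 2*(-172)**2 = -26264 + 2*29584 = -26264 + 59168 = 32904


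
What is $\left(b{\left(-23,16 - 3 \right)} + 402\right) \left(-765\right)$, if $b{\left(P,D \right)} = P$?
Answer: $-289935$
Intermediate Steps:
$\left(b{\left(-23,16 - 3 \right)} + 402\right) \left(-765\right) = \left(-23 + 402\right) \left(-765\right) = 379 \left(-765\right) = -289935$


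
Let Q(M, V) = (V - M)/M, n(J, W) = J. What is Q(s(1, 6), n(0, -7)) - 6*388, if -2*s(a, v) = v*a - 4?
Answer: -2329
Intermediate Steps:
s(a, v) = 2 - a*v/2 (s(a, v) = -(v*a - 4)/2 = -(a*v - 4)/2 = -(-4 + a*v)/2 = 2 - a*v/2)
Q(M, V) = (V - M)/M
Q(s(1, 6), n(0, -7)) - 6*388 = (0 - (2 - ½*1*6))/(2 - ½*1*6) - 6*388 = (0 - (2 - 3))/(2 - 3) - 1*2328 = (0 - 1*(-1))/(-1) - 2328 = -(0 + 1) - 2328 = -1*1 - 2328 = -1 - 2328 = -2329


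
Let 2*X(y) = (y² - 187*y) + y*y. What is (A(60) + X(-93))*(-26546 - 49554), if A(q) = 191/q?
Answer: -3960476105/3 ≈ -1.3202e+9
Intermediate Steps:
X(y) = y² - 187*y/2 (X(y) = ((y² - 187*y) + y*y)/2 = ((y² - 187*y) + y²)/2 = (-187*y + 2*y²)/2 = y² - 187*y/2)
(A(60) + X(-93))*(-26546 - 49554) = (191/60 + (½)*(-93)*(-187 + 2*(-93)))*(-26546 - 49554) = (191*(1/60) + (½)*(-93)*(-187 - 186))*(-76100) = (191/60 + (½)*(-93)*(-373))*(-76100) = (191/60 + 34689/2)*(-76100) = (1040861/60)*(-76100) = -3960476105/3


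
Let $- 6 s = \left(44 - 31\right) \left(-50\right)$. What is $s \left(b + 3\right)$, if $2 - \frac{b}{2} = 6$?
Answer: $- \frac{1625}{3} \approx -541.67$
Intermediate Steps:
$b = -8$ ($b = 4 - 12 = -8$)
$s = \frac{325}{3}$ ($s = - \frac{\left(44 - 31\right) \left(-50\right)}{6} = - \frac{13 \left(-50\right)}{6} = \left(- \frac{1}{6}\right) \left(-650\right) = \frac{325}{3} \approx 108.33$)
$s \left(b + 3\right) = \frac{325 \left(-8 + 3\right)}{3} = \frac{325}{3} \left(-5\right) = - \frac{1625}{3}$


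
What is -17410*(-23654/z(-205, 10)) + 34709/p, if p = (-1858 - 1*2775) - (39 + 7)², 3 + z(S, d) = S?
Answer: -694838587083/350948 ≈ -1.9799e+6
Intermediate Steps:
z(S, d) = -3 + S
p = -6749 (p = (-1858 - 2775) - 1*46² = -4633 - 1*2116 = -4633 - 2116 = -6749)
-17410*(-23654/z(-205, 10)) + 34709/p = -17410*(-23654/(-3 - 205)) + 34709/(-6749) = -17410/((-208*(-1/23654))) + 34709*(-1/6749) = -17410/104/11827 - 34709/6749 = -17410*11827/104 - 34709/6749 = -102954035/52 - 34709/6749 = -694838587083/350948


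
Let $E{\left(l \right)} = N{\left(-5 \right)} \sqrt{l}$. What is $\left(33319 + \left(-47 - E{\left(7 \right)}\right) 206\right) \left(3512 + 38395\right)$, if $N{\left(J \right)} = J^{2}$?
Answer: $990555759 - 215821050 \sqrt{7} \approx 4.1955 \cdot 10^{8}$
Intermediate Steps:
$E{\left(l \right)} = 25 \sqrt{l}$ ($E{\left(l \right)} = \left(-5\right)^{2} \sqrt{l} = 25 \sqrt{l}$)
$\left(33319 + \left(-47 - E{\left(7 \right)}\right) 206\right) \left(3512 + 38395\right) = \left(33319 + \left(-47 - 25 \sqrt{7}\right) 206\right) \left(3512 + 38395\right) = \left(33319 + \left(-47 - 25 \sqrt{7}\right) 206\right) 41907 = \left(33319 - \left(9682 + 5150 \sqrt{7}\right)\right) 41907 = \left(23637 - 5150 \sqrt{7}\right) 41907 = 990555759 - 215821050 \sqrt{7}$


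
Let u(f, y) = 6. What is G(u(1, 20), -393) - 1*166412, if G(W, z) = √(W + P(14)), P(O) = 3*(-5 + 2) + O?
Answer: -166412 + √11 ≈ -1.6641e+5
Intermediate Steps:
P(O) = -9 + O (P(O) = 3*(-3) + O = -9 + O)
G(W, z) = √(5 + W) (G(W, z) = √(W + (-9 + 14)) = √(W + 5) = √(5 + W))
G(u(1, 20), -393) - 1*166412 = √(5 + 6) - 1*166412 = √11 - 166412 = -166412 + √11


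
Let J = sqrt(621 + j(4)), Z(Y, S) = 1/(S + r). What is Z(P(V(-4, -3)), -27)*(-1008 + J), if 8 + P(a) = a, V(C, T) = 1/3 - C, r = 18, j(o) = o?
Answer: 983/9 ≈ 109.22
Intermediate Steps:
V(C, T) = 1/3 - C
P(a) = -8 + a
Z(Y, S) = 1/(18 + S) (Z(Y, S) = 1/(S + 18) = 1/(18 + S))
J = 25 (J = sqrt(621 + 4) = sqrt(625) = 25)
Z(P(V(-4, -3)), -27)*(-1008 + J) = (-1008 + 25)/(18 - 27) = -983/(-9) = -1/9*(-983) = 983/9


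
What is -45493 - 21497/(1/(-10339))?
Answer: 222211990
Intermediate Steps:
-45493 - 21497/(1/(-10339)) = -45493 - 21497/(-1/10339) = -45493 - 21497*(-10339) = -45493 - 1*(-222257483) = -45493 + 222257483 = 222211990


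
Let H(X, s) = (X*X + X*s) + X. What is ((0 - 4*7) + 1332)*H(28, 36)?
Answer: 2373280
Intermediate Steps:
H(X, s) = X + X² + X*s (H(X, s) = (X² + X*s) + X = X + X² + X*s)
((0 - 4*7) + 1332)*H(28, 36) = ((0 - 4*7) + 1332)*(28*(1 + 28 + 36)) = ((0 - 28) + 1332)*(28*65) = (-28 + 1332)*1820 = 1304*1820 = 2373280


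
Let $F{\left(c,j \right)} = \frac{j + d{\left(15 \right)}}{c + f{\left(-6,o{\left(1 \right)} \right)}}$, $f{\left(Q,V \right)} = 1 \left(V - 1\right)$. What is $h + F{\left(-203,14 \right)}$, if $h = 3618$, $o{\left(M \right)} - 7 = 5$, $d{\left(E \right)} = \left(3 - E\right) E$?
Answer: $\frac{347411}{96} \approx 3618.9$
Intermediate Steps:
$d{\left(E \right)} = E \left(3 - E\right)$
$o{\left(M \right)} = 12$ ($o{\left(M \right)} = 7 + 5 = 12$)
$f{\left(Q,V \right)} = -1 + V$ ($f{\left(Q,V \right)} = 1 \left(-1 + V\right) = -1 + V$)
$F{\left(c,j \right)} = \frac{-180 + j}{11 + c}$ ($F{\left(c,j \right)} = \frac{j + 15 \left(3 - 15\right)}{c + \left(-1 + 12\right)} = \frac{j + 15 \left(3 - 15\right)}{c + 11} = \frac{j + 15 \left(-12\right)}{11 + c} = \frac{j - 180}{11 + c} = \frac{-180 + j}{11 + c}$)
$h + F{\left(-203,14 \right)} = 3618 + \frac{-180 + 14}{11 - 203} = 3618 + \frac{1}{-192} \left(-166\right) = 3618 - - \frac{83}{96} = 3618 + \frac{83}{96} = \frac{347411}{96}$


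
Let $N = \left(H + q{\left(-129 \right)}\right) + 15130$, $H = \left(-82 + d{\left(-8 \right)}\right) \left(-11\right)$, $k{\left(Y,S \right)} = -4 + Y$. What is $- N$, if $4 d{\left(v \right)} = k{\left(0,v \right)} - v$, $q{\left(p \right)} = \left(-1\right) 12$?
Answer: $-16009$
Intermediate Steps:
$q{\left(p \right)} = -12$
$d{\left(v \right)} = -1 - \frac{v}{4}$ ($d{\left(v \right)} = \frac{\left(-4 + 0\right) - v}{4} = \frac{-4 - v}{4} = -1 - \frac{v}{4}$)
$H = 891$ ($H = \left(-82 - -1\right) \left(-11\right) = \left(-82 + \left(-1 + 2\right)\right) \left(-11\right) = \left(-82 + 1\right) \left(-11\right) = \left(-81\right) \left(-11\right) = 891$)
$N = 16009$ ($N = \left(891 - 12\right) + 15130 = 879 + 15130 = 16009$)
$- N = \left(-1\right) 16009 = -16009$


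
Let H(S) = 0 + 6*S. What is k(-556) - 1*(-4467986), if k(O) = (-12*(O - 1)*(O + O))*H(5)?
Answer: -218510254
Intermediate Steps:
H(S) = 6*S
k(O) = -720*O*(-1 + O) (k(O) = (-12*(O - 1)*(O + O))*(6*5) = -12*(-1 + O)*2*O*30 = -24*O*(-1 + O)*30 = -720*O*(-1 + O))
k(-556) - 1*(-4467986) = 720*(-556)*(1 - 1*(-556)) - 1*(-4467986) = 720*(-556)*(1 + 556) + 4467986 = 720*(-556)*557 + 4467986 = -222978240 + 4467986 = -218510254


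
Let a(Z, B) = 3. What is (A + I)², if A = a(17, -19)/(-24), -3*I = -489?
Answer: 1697809/64 ≈ 26528.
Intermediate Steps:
I = 163 (I = -⅓*(-489) = 163)
A = -⅛ (A = 3/(-24) = 3*(-1/24) = -⅛ ≈ -0.12500)
(A + I)² = (-⅛ + 163)² = (1303/8)² = 1697809/64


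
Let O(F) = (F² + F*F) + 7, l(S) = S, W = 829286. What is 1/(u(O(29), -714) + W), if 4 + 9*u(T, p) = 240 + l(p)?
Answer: 9/7463096 ≈ 1.2059e-6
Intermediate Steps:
O(F) = 7 + 2*F² (O(F) = (F² + F²) + 7 = 2*F² + 7 = 7 + 2*F²)
u(T, p) = 236/9 + p/9 (u(T, p) = -4/9 + (240 + p)/9 = -4/9 + (80/3 + p/9) = 236/9 + p/9)
1/(u(O(29), -714) + W) = 1/((236/9 + (⅑)*(-714)) + 829286) = 1/((236/9 - 238/3) + 829286) = 1/(-478/9 + 829286) = 1/(7463096/9) = 9/7463096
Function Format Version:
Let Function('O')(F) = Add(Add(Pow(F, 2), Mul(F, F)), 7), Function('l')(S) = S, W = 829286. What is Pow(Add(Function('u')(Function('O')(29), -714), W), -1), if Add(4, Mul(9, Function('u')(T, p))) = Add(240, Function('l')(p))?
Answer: Rational(9, 7463096) ≈ 1.2059e-6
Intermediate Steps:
Function('O')(F) = Add(7, Mul(2, Pow(F, 2))) (Function('O')(F) = Add(Add(Pow(F, 2), Pow(F, 2)), 7) = Add(Mul(2, Pow(F, 2)), 7) = Add(7, Mul(2, Pow(F, 2))))
Function('u')(T, p) = Add(Rational(236, 9), Mul(Rational(1, 9), p)) (Function('u')(T, p) = Add(Rational(-4, 9), Mul(Rational(1, 9), Add(240, p))) = Add(Rational(-4, 9), Add(Rational(80, 3), Mul(Rational(1, 9), p))) = Add(Rational(236, 9), Mul(Rational(1, 9), p)))
Pow(Add(Function('u')(Function('O')(29), -714), W), -1) = Pow(Add(Add(Rational(236, 9), Mul(Rational(1, 9), -714)), 829286), -1) = Pow(Add(Add(Rational(236, 9), Rational(-238, 3)), 829286), -1) = Pow(Add(Rational(-478, 9), 829286), -1) = Pow(Rational(7463096, 9), -1) = Rational(9, 7463096)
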